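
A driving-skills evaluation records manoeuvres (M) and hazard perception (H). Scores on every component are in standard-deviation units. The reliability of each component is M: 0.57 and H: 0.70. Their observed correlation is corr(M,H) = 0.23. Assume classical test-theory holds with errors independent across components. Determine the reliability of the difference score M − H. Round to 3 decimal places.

Var(M−H) = 1 + 1 − 2·0.23 = 2 − 0.46 = 1.54.
Under uncorrelated errors the observed covariances equal the true-score covariances, so only the own-variance terms attenuate.
True-score variance = [0.57 + 0.70] − 0.46 = 1.27 − 0.46 = 0.81.
Reliability = 0.81 / 1.54 = 0.526.

0.526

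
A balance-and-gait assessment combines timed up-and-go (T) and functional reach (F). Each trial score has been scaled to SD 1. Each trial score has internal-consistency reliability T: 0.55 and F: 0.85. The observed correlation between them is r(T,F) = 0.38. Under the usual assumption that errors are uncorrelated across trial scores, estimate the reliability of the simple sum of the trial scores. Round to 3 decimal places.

Var(T+F) = 2 + 2·[0.38] = 2 + 0.76 = 2.76.
With uncorrelated errors the cross-covariances are all true-score covariance, so they carry over unchanged; only the diagonal terms shrink to ρᵢσᵢ².
True-score variance = [0.55 + 0.85] + 0.76 = 1.4 + 0.76 = 2.16.
Reliability = 2.16 / 2.76 = 0.783.

0.783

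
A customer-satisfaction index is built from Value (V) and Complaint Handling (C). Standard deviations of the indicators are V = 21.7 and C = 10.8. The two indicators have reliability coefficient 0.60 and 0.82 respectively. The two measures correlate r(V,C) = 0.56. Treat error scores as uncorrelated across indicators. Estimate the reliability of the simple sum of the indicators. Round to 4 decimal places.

Var(V+C) = 21.7² + 10.8² + 2·[21.7·10.8·0.56] = 587.53 + 262.483 = 850.013.
Because errors are independent across components, Cov(Tᵢ,Tⱼ) = Cov(Xᵢ,Xⱼ); the off-diagonal part of the true-score variance is the same as above.
True-score variance = [21.7²·0.60 + 10.8²·0.82] + 262.483 = 378.179 + 262.483 = 640.662.
Reliability = 640.662 / 850.013 = 0.7537.

0.7537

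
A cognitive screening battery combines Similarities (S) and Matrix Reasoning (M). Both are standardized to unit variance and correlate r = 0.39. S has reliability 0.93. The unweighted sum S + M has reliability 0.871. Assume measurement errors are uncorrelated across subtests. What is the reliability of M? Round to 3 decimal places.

Var(S+M) = 2 + 2·0.39 = 2.780.
True-score variance = ρ_S + ρ_M + 2·0.39, so 0.871 = (0.93 + ρ_M + 0.78) / 2.780.
ρ_M = 0.871·2.780 − 0.93 − 0.78 = 0.711.

0.711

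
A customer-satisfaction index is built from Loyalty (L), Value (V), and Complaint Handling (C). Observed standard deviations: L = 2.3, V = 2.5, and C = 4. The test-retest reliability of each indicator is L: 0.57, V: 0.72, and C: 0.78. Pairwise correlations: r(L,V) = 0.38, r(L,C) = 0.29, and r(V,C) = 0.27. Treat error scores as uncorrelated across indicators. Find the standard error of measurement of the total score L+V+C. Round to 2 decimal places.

Var(total) = 27.54 + 15.106 = 42.646.
True-score variance = 19.9953 + 15.106 = 35.1013, so reliability = 0.8231.
Error variance = 42.646 − 35.1013 = 7.5447; SEM = √7.5447 = 2.75.

2.75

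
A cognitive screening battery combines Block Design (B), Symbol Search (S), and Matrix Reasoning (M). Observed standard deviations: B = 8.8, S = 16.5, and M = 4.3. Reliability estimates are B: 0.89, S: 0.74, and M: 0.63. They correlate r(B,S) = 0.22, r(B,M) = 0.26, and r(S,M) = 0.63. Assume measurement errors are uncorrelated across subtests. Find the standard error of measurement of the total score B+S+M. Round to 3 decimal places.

Var(total) = 368.18 + 172.962 = 541.142.
True-score variance = 282.035 + 172.962 = 454.997, so reliability = 0.8408.
Error variance = 541.142 − 454.997 = 86.1447; SEM = √86.1447 = 9.281.

9.281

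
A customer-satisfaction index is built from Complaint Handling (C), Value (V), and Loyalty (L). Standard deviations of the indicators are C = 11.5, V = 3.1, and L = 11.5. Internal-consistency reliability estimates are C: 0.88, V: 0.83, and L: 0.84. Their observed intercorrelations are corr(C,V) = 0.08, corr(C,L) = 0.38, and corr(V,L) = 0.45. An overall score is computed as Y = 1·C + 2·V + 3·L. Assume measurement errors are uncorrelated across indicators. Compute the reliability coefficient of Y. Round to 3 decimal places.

0.886

Var(Y) = 11.5² + 2²·3.1² + 3²·11.5² + 2·[2·11.5·3.1·0.08 + 3·11.5·11.5·0.38 + 6·3.1·11.5·0.45] = 1360.94 + 505.448 = 1866.39.
Under uncorrelated errors the observed covariances equal the true-score covariances, so only the own-variance terms attenuate.
True-score variance = [11.5²·0.88 + 2²·3.1²·0.83 + 3²·11.5²·0.84] + 505.448 = 1148.1 + 505.448 = 1653.54.
Reliability = 1653.54 / 1866.39 = 0.886.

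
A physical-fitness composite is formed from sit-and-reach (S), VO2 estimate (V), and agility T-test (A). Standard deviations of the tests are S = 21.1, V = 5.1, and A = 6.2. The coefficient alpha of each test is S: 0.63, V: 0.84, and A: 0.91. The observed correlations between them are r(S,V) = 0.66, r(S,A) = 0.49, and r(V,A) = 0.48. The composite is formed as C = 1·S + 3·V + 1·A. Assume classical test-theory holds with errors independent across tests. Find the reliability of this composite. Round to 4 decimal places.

Var(C) = 21.1² + 3²·5.1² + 6.2² + 2·[3·21.1·5.1·0.66 + 21.1·6.2·0.49 + 3·5.1·6.2·0.48] = 717.74 + 645.405 = 1363.14.
With uncorrelated errors the cross-covariances are all true-score covariance, so they carry over unchanged; only the diagonal terms shrink to ρᵢσᵢ².
True-score variance = [21.1²·0.63 + 3²·5.1²·0.84 + 6.2²·0.91] + 645.405 = 512.098 + 645.405 = 1157.5.
Reliability = 1157.5 / 1363.14 = 0.8491.

0.8491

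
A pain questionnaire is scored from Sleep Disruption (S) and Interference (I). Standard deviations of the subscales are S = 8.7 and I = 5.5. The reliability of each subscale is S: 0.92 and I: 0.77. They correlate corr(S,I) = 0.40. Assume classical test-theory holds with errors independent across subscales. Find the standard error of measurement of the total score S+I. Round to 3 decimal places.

Var(total) = 105.94 + 38.28 = 144.22.
True-score variance = 92.9273 + 38.28 = 131.207, so reliability = 0.9098.
Error variance = 144.22 − 131.207 = 13.0127; SEM = √13.0127 = 3.607.

3.607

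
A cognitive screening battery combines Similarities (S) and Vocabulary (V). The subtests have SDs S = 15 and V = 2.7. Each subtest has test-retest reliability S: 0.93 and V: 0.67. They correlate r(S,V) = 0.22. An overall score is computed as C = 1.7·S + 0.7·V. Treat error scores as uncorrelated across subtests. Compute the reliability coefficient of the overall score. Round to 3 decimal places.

0.931

Var(C) = 1.7²·15² + 0.7²·2.7² + 2·[1.19·15·2.7·0.22] = 653.822 + 21.2058 = 675.028.
Because errors are independent across components, Cov(Tᵢ,Tⱼ) = Cov(Xᵢ,Xⱼ); the off-diagonal part of the true-score variance is the same as above.
True-score variance = [1.7²·15²·0.93 + 0.7²·2.7²·0.67] + 21.2058 = 607.126 + 21.2058 = 628.332.
Reliability = 628.332 / 675.028 = 0.931.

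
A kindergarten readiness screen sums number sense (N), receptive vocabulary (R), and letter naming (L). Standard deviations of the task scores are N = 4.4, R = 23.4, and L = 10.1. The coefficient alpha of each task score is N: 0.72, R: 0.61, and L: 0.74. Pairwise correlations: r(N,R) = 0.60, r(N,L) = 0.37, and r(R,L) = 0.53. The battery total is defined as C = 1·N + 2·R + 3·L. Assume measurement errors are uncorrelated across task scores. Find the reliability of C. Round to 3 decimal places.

0.779

Var(C) = 4.4² + 2²·23.4² + 3²·10.1² + 2·[2·4.4·23.4·0.60 + 3·4.4·10.1·0.37 + 6·23.4·10.1·0.53] = 3127.69 + 1848.88 = 4976.57.
Because errors are independent across components, Cov(Tᵢ,Tⱼ) = Cov(Xᵢ,Xⱼ); the off-diagonal part of the true-score variance is the same as above.
True-score variance = [4.4²·0.72 + 2²·23.4²·0.61 + 3²·10.1²·0.74] + 1848.88 = 2029.37 + 1848.88 = 3878.26.
Reliability = 3878.26 / 4976.57 = 0.779.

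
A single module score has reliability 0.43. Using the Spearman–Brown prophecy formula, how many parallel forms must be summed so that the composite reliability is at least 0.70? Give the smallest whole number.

k ≥ ρ*(1−ρ₁)/(ρ₁(1−ρ*)) = 0.70·0.57 / (0.43·0.30) = 3.093.
Smallest integer k = 4.

4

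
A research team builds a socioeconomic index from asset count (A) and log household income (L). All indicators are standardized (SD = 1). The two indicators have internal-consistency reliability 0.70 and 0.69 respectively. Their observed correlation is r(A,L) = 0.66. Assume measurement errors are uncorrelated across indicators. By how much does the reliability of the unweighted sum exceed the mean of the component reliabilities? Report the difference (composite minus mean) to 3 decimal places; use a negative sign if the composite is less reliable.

Var(sum) = 2 + 1.32 = 3.32; true-score variance = 1.39 + 1.32 = 2.71; composite reliability = 0.8163.
Mean component reliability = 0.6950.
Difference = 0.8163 − 0.6950 = 0.121.

0.121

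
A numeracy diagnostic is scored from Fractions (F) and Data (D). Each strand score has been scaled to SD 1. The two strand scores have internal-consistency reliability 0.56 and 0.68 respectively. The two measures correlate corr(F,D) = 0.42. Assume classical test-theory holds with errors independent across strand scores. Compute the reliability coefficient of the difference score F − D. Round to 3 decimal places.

Var(F−D) = 1 + 1 − 2·0.42 = 2 − 0.84 = 1.16.
Under uncorrelated errors the observed covariances equal the true-score covariances, so only the own-variance terms attenuate.
True-score variance = [0.56 + 0.68] − 0.84 = 1.24 − 0.84 = 0.4.
Reliability = 0.4 / 1.16 = 0.345.

0.345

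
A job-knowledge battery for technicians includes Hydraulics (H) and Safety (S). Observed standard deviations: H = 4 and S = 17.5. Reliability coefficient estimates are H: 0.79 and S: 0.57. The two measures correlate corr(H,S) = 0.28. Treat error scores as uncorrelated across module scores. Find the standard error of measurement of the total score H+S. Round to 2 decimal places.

11.62

Var(total) = 322.25 + 39.2 = 361.45.
True-score variance = 187.202 + 39.2 = 226.402, so reliability = 0.6264.
Error variance = 361.45 − 226.402 = 135.048; SEM = √135.048 = 11.62.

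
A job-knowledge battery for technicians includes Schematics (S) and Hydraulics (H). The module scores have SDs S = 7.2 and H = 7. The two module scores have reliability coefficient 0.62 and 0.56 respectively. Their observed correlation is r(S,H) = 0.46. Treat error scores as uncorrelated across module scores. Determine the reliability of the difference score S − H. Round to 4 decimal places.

Var(S−H) = 7.2² + 7² − 2·7.2·7·0.46 = 100.84 − 46.368 = 54.472.
Under uncorrelated errors the observed covariances equal the true-score covariances, so only the own-variance terms attenuate.
True-score variance = [7.2²·0.62 + 7²·0.56] − 46.368 = 59.5808 − 46.368 = 13.2128.
Reliability = 13.2128 / 54.472 = 0.2426.

0.2426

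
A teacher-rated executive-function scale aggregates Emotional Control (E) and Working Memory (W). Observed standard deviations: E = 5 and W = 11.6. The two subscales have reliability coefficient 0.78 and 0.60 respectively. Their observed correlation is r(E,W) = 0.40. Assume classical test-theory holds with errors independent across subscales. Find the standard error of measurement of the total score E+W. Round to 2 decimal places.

Var(total) = 159.56 + 46.4 = 205.96.
True-score variance = 100.236 + 46.4 = 146.636, so reliability = 0.7120.
Error variance = 205.96 − 146.636 = 59.324; SEM = √59.324 = 7.70.

7.70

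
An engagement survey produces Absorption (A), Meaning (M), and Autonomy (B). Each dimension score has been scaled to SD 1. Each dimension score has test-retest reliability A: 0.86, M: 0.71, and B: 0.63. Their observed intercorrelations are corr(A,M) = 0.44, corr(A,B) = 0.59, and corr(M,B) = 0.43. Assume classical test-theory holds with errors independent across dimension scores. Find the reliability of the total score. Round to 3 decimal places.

Var(A+M+B) = 3 + 2·[0.44 + 0.59 + 0.43] = 3 + 2.92 = 5.92.
Under uncorrelated errors the observed covariances equal the true-score covariances, so only the own-variance terms attenuate.
True-score variance = [0.86 + 0.71 + 0.63] + 2.92 = 2.2 + 2.92 = 5.12.
Reliability = 5.12 / 5.92 = 0.865.

0.865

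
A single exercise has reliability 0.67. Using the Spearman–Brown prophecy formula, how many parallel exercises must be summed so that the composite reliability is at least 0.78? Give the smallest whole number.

k ≥ ρ*(1−ρ₁)/(ρ₁(1−ρ*)) = 0.78·0.33 / (0.67·0.22) = 1.746.
Smallest integer k = 2.

2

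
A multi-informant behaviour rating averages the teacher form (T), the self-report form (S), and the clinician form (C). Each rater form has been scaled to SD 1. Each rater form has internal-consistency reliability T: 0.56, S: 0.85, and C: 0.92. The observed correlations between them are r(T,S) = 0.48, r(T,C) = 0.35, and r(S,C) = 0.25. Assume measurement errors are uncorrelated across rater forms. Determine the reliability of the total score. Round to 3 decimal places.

Var(T+S+C) = 3 + 2·[0.48 + 0.35 + 0.25] = 3 + 2.16 = 5.16.
Because errors are independent across components, Cov(Tᵢ,Tⱼ) = Cov(Xᵢ,Xⱼ); the off-diagonal part of the true-score variance is the same as above.
True-score variance = [0.56 + 0.85 + 0.92] + 2.16 = 2.33 + 2.16 = 4.49.
Reliability = 4.49 / 5.16 = 0.870.

0.870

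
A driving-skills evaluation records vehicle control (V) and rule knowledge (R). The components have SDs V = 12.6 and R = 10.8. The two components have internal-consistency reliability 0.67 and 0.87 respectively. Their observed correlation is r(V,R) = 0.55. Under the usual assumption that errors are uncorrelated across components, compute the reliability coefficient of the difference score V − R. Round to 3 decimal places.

0.463

Var(V−R) = 12.6² + 10.8² − 2·12.6·10.8·0.55 = 275.4 − 149.688 = 125.712.
With uncorrelated errors the cross-covariances are all true-score covariance, so they carry over unchanged; only the diagonal terms shrink to ρᵢσᵢ².
True-score variance = [12.6²·0.67 + 10.8²·0.87] − 149.688 = 207.846 − 149.688 = 58.158.
Reliability = 58.158 / 125.712 = 0.463.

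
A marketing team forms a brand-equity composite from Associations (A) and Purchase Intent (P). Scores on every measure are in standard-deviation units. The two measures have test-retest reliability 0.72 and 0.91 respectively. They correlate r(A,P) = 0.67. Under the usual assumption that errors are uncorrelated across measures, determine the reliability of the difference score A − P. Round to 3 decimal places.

0.439

Var(A−P) = 1 + 1 − 2·0.67 = 2 − 1.34 = 0.66.
Because errors are independent across components, Cov(Tᵢ,Tⱼ) = Cov(Xᵢ,Xⱼ); the off-diagonal part of the true-score variance is the same as above.
True-score variance = [0.72 + 0.91] − 1.34 = 1.63 − 1.34 = 0.29.
Reliability = 0.29 / 0.66 = 0.439.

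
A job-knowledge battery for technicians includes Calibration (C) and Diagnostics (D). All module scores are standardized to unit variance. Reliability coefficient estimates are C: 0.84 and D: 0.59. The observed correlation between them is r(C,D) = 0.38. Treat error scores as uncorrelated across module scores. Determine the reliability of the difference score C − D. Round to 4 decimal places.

0.5403

Var(C−D) = 1 + 1 − 2·0.38 = 2 − 0.76 = 1.24.
Under uncorrelated errors the observed covariances equal the true-score covariances, so only the own-variance terms attenuate.
True-score variance = [0.84 + 0.59] − 0.76 = 1.43 − 0.76 = 0.67.
Reliability = 0.67 / 1.24 = 0.5403.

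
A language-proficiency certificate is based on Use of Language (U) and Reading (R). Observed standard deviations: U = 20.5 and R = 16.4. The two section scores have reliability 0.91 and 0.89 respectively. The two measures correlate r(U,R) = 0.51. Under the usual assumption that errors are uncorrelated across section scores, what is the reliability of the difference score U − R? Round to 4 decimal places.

Var(U−R) = 20.5² + 16.4² − 2·20.5·16.4·0.51 = 689.21 − 342.924 = 346.286.
Because errors are independent across components, Cov(Tᵢ,Tⱼ) = Cov(Xᵢ,Xⱼ); the off-diagonal part of the true-score variance is the same as above.
True-score variance = [20.5²·0.91 + 16.4²·0.89] − 342.924 = 621.802 − 342.924 = 278.878.
Reliability = 278.878 / 346.286 = 0.8053.

0.8053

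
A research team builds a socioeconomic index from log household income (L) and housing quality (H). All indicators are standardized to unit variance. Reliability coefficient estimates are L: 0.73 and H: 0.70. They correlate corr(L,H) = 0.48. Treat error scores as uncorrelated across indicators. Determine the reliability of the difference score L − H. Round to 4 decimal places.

0.4519

Var(L−H) = 1 + 1 − 2·0.48 = 2 − 0.96 = 1.04.
Because errors are independent across components, Cov(Tᵢ,Tⱼ) = Cov(Xᵢ,Xⱼ); the off-diagonal part of the true-score variance is the same as above.
True-score variance = [0.73 + 0.70] − 0.96 = 1.43 − 0.96 = 0.47.
Reliability = 0.47 / 1.04 = 0.4519.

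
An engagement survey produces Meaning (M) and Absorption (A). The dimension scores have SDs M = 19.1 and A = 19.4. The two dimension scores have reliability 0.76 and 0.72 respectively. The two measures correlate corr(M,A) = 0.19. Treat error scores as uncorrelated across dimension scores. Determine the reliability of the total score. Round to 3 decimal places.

Var(M+A) = 19.1² + 19.4² + 2·[19.1·19.4·0.19] = 741.17 + 140.805 = 881.975.
With uncorrelated errors the cross-covariances are all true-score covariance, so they carry over unchanged; only the diagonal terms shrink to ρᵢσᵢ².
True-score variance = [19.1²·0.76 + 19.4²·0.72] + 140.805 = 548.235 + 140.805 = 689.04.
Reliability = 689.04 / 881.975 = 0.781.

0.781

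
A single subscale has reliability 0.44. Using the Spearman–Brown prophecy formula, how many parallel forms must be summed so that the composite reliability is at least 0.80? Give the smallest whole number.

6

k ≥ ρ*(1−ρ₁)/(ρ₁(1−ρ*)) = 0.80·0.56 / (0.44·0.20) = 5.091.
Smallest integer k = 6.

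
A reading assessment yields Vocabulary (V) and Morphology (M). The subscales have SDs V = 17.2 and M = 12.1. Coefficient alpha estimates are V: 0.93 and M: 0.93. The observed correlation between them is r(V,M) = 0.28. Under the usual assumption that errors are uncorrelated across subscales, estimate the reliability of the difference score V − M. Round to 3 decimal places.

Var(V−M) = 17.2² + 12.1² − 2·17.2·12.1·0.28 = 442.25 − 116.547 = 325.703.
Because errors are independent across components, Cov(Tᵢ,Tⱼ) = Cov(Xᵢ,Xⱼ); the off-diagonal part of the true-score variance is the same as above.
True-score variance = [17.2²·0.93 + 12.1²·0.93] − 116.547 = 411.293 − 116.547 = 294.745.
Reliability = 294.745 / 325.703 = 0.905.

0.905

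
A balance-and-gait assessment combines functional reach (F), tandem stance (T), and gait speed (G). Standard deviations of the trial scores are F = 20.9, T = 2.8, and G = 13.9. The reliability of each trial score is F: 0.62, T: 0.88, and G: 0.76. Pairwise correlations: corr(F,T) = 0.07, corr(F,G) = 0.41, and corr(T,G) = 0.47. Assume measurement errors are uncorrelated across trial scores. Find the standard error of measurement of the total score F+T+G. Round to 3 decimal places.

Var(total) = 637.86 + 282.996 = 920.856.
True-score variance = 424.561 + 282.996 = 707.557, so reliability = 0.7684.
Error variance = 920.856 − 707.557 = 213.299; SEM = √213.299 = 14.605.

14.605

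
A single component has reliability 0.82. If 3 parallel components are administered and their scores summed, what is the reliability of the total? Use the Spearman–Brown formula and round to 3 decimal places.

ρ_k = kρ / (1 + (k−1)ρ) = 3·0.82 / (1 + 2·0.82) = 2.460 / 2.640 = 0.932.

0.932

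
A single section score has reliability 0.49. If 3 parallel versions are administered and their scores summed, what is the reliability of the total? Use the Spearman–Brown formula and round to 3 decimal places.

0.742

ρ_k = kρ / (1 + (k−1)ρ) = 3·0.49 / (1 + 2·0.49) = 1.470 / 1.980 = 0.742.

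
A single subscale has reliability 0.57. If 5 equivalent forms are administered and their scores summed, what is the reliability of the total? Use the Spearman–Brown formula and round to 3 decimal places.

0.869

ρ_k = kρ / (1 + (k−1)ρ) = 5·0.57 / (1 + 4·0.57) = 2.850 / 3.280 = 0.869.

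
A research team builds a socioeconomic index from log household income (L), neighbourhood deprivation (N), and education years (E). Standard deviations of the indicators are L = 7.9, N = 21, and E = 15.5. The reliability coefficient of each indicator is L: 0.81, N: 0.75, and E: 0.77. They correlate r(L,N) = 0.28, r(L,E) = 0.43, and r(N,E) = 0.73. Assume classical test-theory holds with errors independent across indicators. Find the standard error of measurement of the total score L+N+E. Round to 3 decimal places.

13.318

Var(total) = 743.66 + 673.441 = 1417.1.
True-score variance = 566.295 + 673.441 = 1239.74, so reliability = 0.8748.
Error variance = 1417.1 − 1239.74 = 177.365; SEM = √177.365 = 13.318.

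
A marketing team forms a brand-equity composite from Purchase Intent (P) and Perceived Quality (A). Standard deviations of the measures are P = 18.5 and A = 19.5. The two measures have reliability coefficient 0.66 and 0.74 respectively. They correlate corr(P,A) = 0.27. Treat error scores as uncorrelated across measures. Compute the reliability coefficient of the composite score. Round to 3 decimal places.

Var(P+A) = 18.5² + 19.5² + 2·[18.5·19.5·0.27] = 722.5 + 194.805 = 917.305.
With uncorrelated errors the cross-covariances are all true-score covariance, so they carry over unchanged; only the diagonal terms shrink to ρᵢσᵢ².
True-score variance = [18.5²·0.66 + 19.5²·0.74] + 194.805 = 507.27 + 194.805 = 702.075.
Reliability = 702.075 / 917.305 = 0.765.

0.765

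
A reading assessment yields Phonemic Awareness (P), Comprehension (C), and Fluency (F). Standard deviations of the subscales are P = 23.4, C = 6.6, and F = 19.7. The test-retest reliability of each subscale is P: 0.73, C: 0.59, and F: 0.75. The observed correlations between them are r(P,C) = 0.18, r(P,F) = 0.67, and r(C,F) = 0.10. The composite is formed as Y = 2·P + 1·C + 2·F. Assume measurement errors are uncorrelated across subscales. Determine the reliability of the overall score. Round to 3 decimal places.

0.845

Var(Y) = 2²·23.4² + 6.6² + 2²·19.7² + 2·[2·23.4·6.6·0.18 + 4·23.4·19.7·0.67 + 2·6.6·19.7·0.10] = 3786.16 + 2634.06 = 6420.22.
Under uncorrelated errors the observed covariances equal the true-score covariances, so only the own-variance terms attenuate.
True-score variance = [2²·23.4²·0.73 + 6.6²·0.59 + 2²·19.7²·0.75] + 2634.06 = 2788.85 + 2634.06 = 5422.9.
Reliability = 5422.9 / 6420.22 = 0.845.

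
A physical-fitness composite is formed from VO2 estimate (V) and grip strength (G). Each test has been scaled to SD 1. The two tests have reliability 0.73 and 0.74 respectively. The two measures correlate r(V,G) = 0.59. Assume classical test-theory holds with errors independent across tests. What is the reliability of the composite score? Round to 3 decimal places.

0.833

Var(V+G) = 2 + 2·[0.59] = 2 + 1.18 = 3.18.
Under uncorrelated errors the observed covariances equal the true-score covariances, so only the own-variance terms attenuate.
True-score variance = [0.73 + 0.74] + 1.18 = 1.47 + 1.18 = 2.65.
Reliability = 2.65 / 3.18 = 0.833.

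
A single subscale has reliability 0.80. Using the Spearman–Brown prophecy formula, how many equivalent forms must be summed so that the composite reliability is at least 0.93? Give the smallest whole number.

k ≥ ρ*(1−ρ₁)/(ρ₁(1−ρ*)) = 0.93·0.20 / (0.80·0.07) = 3.321.
Smallest integer k = 4.

4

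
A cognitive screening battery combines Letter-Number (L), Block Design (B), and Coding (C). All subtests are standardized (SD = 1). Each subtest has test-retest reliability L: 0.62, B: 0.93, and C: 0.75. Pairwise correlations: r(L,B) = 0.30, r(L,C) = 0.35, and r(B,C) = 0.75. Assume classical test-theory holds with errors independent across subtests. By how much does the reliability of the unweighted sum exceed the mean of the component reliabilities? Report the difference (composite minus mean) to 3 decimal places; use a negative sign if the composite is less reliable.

Var(sum) = 3 + 2.8 = 5.8; true-score variance = 2.3 + 2.8 = 5.1; composite reliability = 0.8793.
Mean component reliability = 0.7667.
Difference = 0.8793 − 0.7667 = 0.113.

0.113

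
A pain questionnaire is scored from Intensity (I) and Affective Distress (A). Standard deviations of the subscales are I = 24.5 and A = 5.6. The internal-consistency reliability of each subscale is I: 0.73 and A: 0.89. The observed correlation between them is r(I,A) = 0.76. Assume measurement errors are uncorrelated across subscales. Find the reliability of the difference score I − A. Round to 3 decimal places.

0.609

Var(I−A) = 24.5² + 5.6² − 2·24.5·5.6·0.76 = 631.61 − 208.544 = 423.066.
Under uncorrelated errors the observed covariances equal the true-score covariances, so only the own-variance terms attenuate.
True-score variance = [24.5²·0.73 + 5.6²·0.89] − 208.544 = 466.093 − 208.544 = 257.549.
Reliability = 257.549 / 423.066 = 0.609.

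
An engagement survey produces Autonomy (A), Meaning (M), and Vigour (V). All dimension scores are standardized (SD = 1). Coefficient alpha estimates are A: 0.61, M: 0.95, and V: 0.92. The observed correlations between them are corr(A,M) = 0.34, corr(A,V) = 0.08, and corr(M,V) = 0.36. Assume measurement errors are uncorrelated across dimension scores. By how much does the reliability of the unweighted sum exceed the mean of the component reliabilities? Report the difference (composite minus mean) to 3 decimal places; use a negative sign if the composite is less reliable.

Var(sum) = 3 + 1.56 = 4.56; true-score variance = 2.48 + 1.56 = 4.04; composite reliability = 0.8860.
Mean component reliability = 0.8267.
Difference = 0.8860 − 0.8267 = 0.059.

0.059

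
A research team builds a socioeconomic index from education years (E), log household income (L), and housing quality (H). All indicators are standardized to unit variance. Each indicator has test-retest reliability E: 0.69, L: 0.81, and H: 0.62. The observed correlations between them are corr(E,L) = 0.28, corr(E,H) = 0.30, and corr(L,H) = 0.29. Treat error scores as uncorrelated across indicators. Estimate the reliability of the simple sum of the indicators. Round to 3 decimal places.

Var(E+L+H) = 3 + 2·[0.28 + 0.30 + 0.29] = 3 + 1.74 = 4.74.
With uncorrelated errors the cross-covariances are all true-score covariance, so they carry over unchanged; only the diagonal terms shrink to ρᵢσᵢ².
True-score variance = [0.69 + 0.81 + 0.62] + 1.74 = 2.12 + 1.74 = 3.86.
Reliability = 3.86 / 4.74 = 0.814.

0.814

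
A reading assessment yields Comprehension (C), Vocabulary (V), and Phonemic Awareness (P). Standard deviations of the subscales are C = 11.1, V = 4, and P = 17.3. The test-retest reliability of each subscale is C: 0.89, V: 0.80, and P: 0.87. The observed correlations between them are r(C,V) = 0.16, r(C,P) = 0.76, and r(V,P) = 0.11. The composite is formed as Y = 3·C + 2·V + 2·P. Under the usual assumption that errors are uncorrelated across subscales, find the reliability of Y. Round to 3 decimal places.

Var(Y) = 3²·11.1² + 2²·4² + 2²·17.3² + 2·[6·11.1·4·0.16 + 6·11.1·17.3·0.76 + 4·4·17.3·0.11] = 2370.05 + 1897.46 = 4267.51.
With uncorrelated errors the cross-covariances are all true-score covariance, so they carry over unchanged; only the diagonal terms shrink to ρᵢσᵢ².
True-score variance = [3²·11.1²·0.89 + 2²·4²·0.80 + 2²·17.3²·0.87] + 1897.46 = 2079.64 + 1897.46 = 3977.1.
Reliability = 3977.1 / 4267.51 = 0.932.

0.932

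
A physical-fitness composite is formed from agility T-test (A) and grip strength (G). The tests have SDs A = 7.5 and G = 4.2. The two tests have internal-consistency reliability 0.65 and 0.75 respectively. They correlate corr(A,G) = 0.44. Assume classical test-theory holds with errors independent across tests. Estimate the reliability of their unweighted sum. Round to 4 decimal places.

0.7628

Var(A+G) = 7.5² + 4.2² + 2·[7.5·4.2·0.44] = 73.89 + 27.72 = 101.61.
Under uncorrelated errors the observed covariances equal the true-score covariances, so only the own-variance terms attenuate.
True-score variance = [7.5²·0.65 + 4.2²·0.75] + 27.72 = 49.7925 + 27.72 = 77.5125.
Reliability = 77.5125 / 101.61 = 0.7628.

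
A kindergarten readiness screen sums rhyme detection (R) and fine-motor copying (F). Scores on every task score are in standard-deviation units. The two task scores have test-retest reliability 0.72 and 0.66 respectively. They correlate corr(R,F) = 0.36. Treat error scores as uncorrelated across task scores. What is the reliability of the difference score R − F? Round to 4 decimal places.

0.5156

Var(R−F) = 1 + 1 − 2·0.36 = 2 − 0.72 = 1.28.
With uncorrelated errors the cross-covariances are all true-score covariance, so they carry over unchanged; only the diagonal terms shrink to ρᵢσᵢ².
True-score variance = [0.72 + 0.66] − 0.72 = 1.38 − 0.72 = 0.66.
Reliability = 0.66 / 1.28 = 0.5156.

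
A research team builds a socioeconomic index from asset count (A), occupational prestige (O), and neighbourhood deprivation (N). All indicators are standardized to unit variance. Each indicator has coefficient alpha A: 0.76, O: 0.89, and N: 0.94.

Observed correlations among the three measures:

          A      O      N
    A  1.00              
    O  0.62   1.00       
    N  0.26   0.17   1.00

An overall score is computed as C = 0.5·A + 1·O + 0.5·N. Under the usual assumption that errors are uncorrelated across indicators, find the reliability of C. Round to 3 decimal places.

0.924

Var(C) = 0.5² + 1 + 0.5² + 2·[0.5·0.62 + 0.25·0.26 + 0.5·0.17] = 1.5 + 0.92 = 2.42.
With uncorrelated errors the cross-covariances are all true-score covariance, so they carry over unchanged; only the diagonal terms shrink to ρᵢσᵢ².
True-score variance = [0.5²·0.76 + 0.89 + 0.5²·0.94] + 0.92 = 1.315 + 0.92 = 2.235.
Reliability = 2.235 / 2.42 = 0.924.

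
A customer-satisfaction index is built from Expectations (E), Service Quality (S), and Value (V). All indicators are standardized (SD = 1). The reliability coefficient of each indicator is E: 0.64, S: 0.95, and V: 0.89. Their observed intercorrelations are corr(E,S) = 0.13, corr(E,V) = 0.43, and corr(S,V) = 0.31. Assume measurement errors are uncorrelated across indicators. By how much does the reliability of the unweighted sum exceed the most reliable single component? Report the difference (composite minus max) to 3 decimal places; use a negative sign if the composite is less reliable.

-0.060

Var(sum) = 3 + 1.74 = 4.74; true-score variance = 2.48 + 1.74 = 4.22; composite reliability = 0.8903.
Max component reliability = 0.9500.
Difference = 0.8903 − 0.9500 = -0.060.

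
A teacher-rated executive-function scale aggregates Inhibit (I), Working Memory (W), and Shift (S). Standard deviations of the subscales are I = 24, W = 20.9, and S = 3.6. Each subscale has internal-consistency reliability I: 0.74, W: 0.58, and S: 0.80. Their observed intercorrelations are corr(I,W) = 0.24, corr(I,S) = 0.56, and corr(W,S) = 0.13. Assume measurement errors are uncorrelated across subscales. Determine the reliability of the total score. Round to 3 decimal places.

0.757

Var(I+W+S) = 24² + 20.9² + 3.6² + 2·[24·20.9·0.24 + 24·3.6·0.56 + 20.9·3.6·0.13] = 1025.77 + 357.098 = 1382.87.
With uncorrelated errors the cross-covariances are all true-score covariance, so they carry over unchanged; only the diagonal terms shrink to ρᵢσᵢ².
True-score variance = [24²·0.74 + 20.9²·0.58 + 3.6²·0.80] + 357.098 = 689.958 + 357.098 = 1047.06.
Reliability = 1047.06 / 1382.87 = 0.757.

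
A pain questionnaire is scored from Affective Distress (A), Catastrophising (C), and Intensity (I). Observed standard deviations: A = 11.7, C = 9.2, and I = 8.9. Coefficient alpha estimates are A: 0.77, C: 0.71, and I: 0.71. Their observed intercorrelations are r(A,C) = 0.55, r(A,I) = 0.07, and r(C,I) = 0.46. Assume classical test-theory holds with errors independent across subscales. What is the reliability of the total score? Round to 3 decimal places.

Var(A+C+I) = 11.7² + 9.2² + 8.9² + 2·[11.7·9.2·0.55 + 11.7·8.9·0.07 + 9.2·8.9·0.46] = 300.74 + 208.312 = 509.052.
Under uncorrelated errors the observed covariances equal the true-score covariances, so only the own-variance terms attenuate.
True-score variance = [11.7²·0.77 + 9.2²·0.71 + 8.9²·0.71] + 208.312 = 221.739 + 208.312 = 430.051.
Reliability = 430.051 / 509.052 = 0.845.

0.845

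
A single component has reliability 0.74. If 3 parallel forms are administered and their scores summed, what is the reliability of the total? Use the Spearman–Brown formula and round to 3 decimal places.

ρ_k = kρ / (1 + (k−1)ρ) = 3·0.74 / (1 + 2·0.74) = 2.220 / 2.480 = 0.895.

0.895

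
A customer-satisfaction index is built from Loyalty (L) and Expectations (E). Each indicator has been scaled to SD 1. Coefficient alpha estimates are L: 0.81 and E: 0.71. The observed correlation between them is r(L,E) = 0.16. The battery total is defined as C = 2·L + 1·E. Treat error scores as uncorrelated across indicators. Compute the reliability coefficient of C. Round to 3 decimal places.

Var(C) = 2² + 1 + 2·[2·0.16] = 5 + 0.64 = 5.64.
With uncorrelated errors the cross-covariances are all true-score covariance, so they carry over unchanged; only the diagonal terms shrink to ρᵢσᵢ².
True-score variance = [2²·0.81 + 0.71] + 0.64 = 3.95 + 0.64 = 4.59.
Reliability = 4.59 / 5.64 = 0.814.

0.814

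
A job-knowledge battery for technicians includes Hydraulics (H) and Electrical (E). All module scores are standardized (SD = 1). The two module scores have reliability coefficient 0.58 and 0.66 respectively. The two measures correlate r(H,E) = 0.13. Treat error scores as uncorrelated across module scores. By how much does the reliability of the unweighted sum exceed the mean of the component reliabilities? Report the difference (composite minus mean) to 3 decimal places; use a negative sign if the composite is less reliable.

Var(sum) = 2 + 0.26 = 2.26; true-score variance = 1.24 + 0.26 = 1.5; composite reliability = 0.6637.
Mean component reliability = 0.6200.
Difference = 0.6637 − 0.6200 = 0.044.

0.044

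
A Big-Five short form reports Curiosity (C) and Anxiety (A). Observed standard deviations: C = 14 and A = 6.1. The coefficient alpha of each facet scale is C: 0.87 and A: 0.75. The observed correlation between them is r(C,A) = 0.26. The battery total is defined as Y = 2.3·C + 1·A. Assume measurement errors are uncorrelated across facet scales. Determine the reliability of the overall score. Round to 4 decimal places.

Var(Y) = 2.3²·14² + 6.1² + 2·[2.3·14·6.1·0.26] = 1074.05 + 102.138 = 1176.19.
With uncorrelated errors the cross-covariances are all true-score covariance, so they carry over unchanged; only the diagonal terms shrink to ρᵢσᵢ².
True-score variance = [2.3²·14²·0.87 + 6.1²·0.75] + 102.138 = 929.958 + 102.138 = 1032.1.
Reliability = 1032.1 / 1176.19 = 0.8775.

0.8775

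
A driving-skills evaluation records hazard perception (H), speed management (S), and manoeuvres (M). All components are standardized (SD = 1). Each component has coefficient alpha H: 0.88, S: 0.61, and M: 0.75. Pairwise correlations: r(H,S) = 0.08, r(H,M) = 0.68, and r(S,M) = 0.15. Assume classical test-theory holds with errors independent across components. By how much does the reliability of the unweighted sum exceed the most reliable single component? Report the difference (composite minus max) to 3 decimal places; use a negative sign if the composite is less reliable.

-0.038

Var(sum) = 3 + 1.82 = 4.82; true-score variance = 2.24 + 1.82 = 4.06; composite reliability = 0.8423.
Max component reliability = 0.8800.
Difference = 0.8423 − 0.8800 = -0.038.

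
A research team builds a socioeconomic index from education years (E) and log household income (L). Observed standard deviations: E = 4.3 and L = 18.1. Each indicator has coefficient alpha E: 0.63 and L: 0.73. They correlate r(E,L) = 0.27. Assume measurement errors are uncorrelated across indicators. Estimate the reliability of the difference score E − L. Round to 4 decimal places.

Var(E−L) = 4.3² + 18.1² − 2·4.3·18.1·0.27 = 346.1 − 42.0282 = 304.072.
Because errors are independent across components, Cov(Tᵢ,Tⱼ) = Cov(Xᵢ,Xⱼ); the off-diagonal part of the true-score variance is the same as above.
True-score variance = [4.3²·0.63 + 18.1²·0.73] − 42.0282 = 250.804 − 42.0282 = 208.776.
Reliability = 208.776 / 304.072 = 0.6866.

0.6866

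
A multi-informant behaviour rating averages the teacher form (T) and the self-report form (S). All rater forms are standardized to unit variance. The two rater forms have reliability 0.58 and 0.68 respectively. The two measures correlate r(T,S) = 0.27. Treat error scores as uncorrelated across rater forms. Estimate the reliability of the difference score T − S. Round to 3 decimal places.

0.493

Var(T−S) = 1 + 1 − 2·0.27 = 2 − 0.54 = 1.46.
Under uncorrelated errors the observed covariances equal the true-score covariances, so only the own-variance terms attenuate.
True-score variance = [0.58 + 0.68] − 0.54 = 1.26 − 0.54 = 0.72.
Reliability = 0.72 / 1.46 = 0.493.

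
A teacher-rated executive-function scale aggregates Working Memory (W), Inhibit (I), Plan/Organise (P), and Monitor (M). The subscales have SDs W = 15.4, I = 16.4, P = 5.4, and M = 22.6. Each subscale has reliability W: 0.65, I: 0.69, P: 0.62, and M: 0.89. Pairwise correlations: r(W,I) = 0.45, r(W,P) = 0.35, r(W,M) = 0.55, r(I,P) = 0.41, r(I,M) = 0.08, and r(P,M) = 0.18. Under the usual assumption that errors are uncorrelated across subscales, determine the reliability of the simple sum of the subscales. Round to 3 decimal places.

0.876

Var(W+I+P+M) = 15.4² + 16.4² + 5.4² + 22.6² + 2·[15.4·16.4·0.45 + 15.4·5.4·0.35 + 15.4·22.6·0.55 + 16.4·5.4·0.41 + 16.4·22.6·0.08 + 5.4·22.6·0.18] = 1046.04 + 844.216 = 1890.26.
Under uncorrelated errors the observed covariances equal the true-score covariances, so only the own-variance terms attenuate.
True-score variance = [15.4²·0.65 + 16.4²·0.69 + 5.4²·0.62 + 22.6²·0.89] + 844.216 = 812.392 + 844.216 = 1656.61.
Reliability = 1656.61 / 1890.26 = 0.876.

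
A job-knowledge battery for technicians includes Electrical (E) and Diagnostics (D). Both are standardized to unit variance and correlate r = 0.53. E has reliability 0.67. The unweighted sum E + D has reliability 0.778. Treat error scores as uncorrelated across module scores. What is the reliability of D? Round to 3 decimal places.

Var(E+D) = 2 + 2·0.53 = 3.060.
True-score variance = ρ_E + ρ_D + 2·0.53, so 0.778 = (0.67 + ρ_D + 1.06) / 3.060.
ρ_D = 0.778·3.060 − 0.67 − 1.06 = 0.651.

0.651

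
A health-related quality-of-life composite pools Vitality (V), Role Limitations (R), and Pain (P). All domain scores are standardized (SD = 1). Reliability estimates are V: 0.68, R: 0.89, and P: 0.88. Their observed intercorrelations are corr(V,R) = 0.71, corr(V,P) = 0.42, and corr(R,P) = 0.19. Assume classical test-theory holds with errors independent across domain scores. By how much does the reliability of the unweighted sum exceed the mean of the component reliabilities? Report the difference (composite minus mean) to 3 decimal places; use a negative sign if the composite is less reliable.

Var(sum) = 3 + 2.64 = 5.64; true-score variance = 2.45 + 2.64 = 5.09; composite reliability = 0.9025.
Mean component reliability = 0.8167.
Difference = 0.9025 − 0.8167 = 0.086.

0.086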